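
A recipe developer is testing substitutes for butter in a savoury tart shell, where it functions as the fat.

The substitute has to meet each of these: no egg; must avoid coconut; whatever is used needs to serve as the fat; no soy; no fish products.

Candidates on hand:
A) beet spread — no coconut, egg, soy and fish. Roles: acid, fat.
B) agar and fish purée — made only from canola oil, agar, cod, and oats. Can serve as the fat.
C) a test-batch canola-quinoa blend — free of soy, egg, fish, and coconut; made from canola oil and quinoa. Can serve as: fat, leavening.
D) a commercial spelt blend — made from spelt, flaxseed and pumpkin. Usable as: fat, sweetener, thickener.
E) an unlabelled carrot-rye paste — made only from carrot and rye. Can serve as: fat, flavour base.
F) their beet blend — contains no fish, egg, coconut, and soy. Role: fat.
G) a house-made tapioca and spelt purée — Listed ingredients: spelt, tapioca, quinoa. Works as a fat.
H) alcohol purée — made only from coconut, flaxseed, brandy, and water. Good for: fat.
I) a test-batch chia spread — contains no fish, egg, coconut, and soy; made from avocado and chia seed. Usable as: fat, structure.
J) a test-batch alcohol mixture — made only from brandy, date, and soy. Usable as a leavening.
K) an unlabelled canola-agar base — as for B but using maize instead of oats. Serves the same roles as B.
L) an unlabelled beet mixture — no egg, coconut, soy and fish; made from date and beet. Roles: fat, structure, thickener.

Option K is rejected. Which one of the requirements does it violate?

usable as a fat: satisfied
fish-free: has cod — fails
coconut-free: satisfied
soy-free: satisfied
egg-free: satisfied

fish-free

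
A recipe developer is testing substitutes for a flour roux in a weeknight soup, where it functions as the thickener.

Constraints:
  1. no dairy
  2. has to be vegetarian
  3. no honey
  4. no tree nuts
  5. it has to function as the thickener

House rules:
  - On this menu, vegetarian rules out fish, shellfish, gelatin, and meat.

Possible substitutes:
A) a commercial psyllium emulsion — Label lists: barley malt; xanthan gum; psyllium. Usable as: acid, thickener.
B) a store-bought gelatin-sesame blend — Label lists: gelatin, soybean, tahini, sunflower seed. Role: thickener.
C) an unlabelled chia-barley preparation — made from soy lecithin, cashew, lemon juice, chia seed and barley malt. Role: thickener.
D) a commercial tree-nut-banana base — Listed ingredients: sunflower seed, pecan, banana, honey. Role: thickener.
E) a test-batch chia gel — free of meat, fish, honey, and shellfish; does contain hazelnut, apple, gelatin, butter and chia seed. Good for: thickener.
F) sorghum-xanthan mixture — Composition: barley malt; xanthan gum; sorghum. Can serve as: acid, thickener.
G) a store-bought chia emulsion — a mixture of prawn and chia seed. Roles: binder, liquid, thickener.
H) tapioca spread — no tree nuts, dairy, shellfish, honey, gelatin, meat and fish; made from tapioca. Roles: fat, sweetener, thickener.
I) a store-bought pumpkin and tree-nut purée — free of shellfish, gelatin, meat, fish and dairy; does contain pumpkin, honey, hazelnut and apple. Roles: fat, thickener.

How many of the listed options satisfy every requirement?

3

A: works as a thickener, vegetarian, no tree nuts — OK
B: has gelatin, so not vegetarian — out
C: has cashew, so not tree-nut-free — reject
D: has pecan, so not tree-nut-free; has honey, so not honey-free — reject
E: has gelatin, so not vegetarian; has hazelnut, so not tree-nut-free (and 1 more) — out
F: no tree nuts, vegetarian — valid
G: has prawn, so not vegetarian — out
H: no dairy, no honey — valid
I: has hazelnut, so not tree-nut-free; has honey, so not honey-free — reject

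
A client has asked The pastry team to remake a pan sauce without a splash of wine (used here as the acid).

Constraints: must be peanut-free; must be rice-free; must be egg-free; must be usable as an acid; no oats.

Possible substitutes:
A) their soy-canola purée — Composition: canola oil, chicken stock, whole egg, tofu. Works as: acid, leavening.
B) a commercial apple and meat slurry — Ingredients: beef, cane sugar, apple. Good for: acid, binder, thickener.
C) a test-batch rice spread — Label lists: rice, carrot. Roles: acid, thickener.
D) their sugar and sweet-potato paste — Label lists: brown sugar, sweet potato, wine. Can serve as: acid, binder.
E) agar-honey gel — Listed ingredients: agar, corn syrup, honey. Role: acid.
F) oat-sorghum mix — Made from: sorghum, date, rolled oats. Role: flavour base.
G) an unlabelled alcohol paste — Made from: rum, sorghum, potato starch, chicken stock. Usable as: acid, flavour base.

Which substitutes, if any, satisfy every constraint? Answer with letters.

A: has whole egg, so not egg-free — out
B: no egg, no oats — OK
C: has rice, so not rice-free — no
D: every rule checks out — OK
E: nothing on the exclusion list — valid
F: not usable as an acid; has rolled oats, so not oat-free — out
G: works as an acid, no peanut, no egg — valid

B, D, E, G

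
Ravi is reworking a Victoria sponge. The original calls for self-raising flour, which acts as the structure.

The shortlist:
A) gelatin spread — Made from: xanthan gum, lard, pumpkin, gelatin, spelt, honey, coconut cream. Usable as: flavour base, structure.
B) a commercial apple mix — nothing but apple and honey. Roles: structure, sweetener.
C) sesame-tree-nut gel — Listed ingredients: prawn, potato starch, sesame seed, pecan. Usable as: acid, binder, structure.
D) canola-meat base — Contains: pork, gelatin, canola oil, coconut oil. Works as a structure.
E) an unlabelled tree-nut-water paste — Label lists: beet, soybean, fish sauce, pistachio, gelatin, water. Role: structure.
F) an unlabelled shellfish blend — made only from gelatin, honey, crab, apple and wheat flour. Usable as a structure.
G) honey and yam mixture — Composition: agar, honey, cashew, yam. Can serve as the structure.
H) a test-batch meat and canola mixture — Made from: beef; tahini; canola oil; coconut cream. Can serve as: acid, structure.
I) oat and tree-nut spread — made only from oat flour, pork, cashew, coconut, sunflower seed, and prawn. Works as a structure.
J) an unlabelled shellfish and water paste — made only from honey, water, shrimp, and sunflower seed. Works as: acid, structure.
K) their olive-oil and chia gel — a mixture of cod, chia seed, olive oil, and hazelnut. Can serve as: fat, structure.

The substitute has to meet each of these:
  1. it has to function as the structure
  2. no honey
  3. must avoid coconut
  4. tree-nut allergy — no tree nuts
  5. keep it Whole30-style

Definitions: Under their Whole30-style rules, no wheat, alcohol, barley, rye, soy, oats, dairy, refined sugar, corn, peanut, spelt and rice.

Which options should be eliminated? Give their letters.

A, B, C, D, E, F, G, H, I, J, K

A: has spelt, so not Whole30-style; has honey, so not honey-free (and 1 more) — out
B: has honey, so not honey-free — out
C: has pecan, so not tree-nut-free — no
D: has coconut oil, so not coconut-free — reject
E: has soybean, so not Whole30-style; has pistachio, so not tree-nut-free — out
F: has wheat flour, so not Whole30-style; has honey, so not honey-free — reject
G: has honey, so not honey-free; has cashew, so not tree-nut-free — no
H: has coconut cream, so not coconut-free — no
I: has oat flour, so not Whole30-style; has cashew, so not tree-nut-free (and 1 more) — no
J: has honey, so not honey-free — reject
K: has hazelnut, so not tree-nut-free — no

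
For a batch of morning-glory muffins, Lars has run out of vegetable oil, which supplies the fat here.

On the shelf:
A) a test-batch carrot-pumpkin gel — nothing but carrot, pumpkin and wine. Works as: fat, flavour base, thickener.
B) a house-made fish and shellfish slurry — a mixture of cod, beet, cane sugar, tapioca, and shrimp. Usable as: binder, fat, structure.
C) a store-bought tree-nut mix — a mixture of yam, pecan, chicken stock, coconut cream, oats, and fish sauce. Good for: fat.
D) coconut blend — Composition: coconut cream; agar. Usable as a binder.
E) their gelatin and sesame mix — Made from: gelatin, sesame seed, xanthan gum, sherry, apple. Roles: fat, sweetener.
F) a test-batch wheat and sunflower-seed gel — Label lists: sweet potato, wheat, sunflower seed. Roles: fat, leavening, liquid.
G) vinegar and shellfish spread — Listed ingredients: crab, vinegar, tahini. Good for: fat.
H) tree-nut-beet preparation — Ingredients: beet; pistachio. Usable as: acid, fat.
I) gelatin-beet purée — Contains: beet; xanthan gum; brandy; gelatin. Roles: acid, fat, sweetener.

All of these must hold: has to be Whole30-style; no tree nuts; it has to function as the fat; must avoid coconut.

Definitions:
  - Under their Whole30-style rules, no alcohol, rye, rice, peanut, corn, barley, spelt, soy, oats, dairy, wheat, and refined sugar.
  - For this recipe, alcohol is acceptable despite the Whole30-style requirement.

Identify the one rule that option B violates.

usable as a fat: satisfied
Whole30-style: has cane sugar — fails
tree-nut-free: satisfied
coconut-free: satisfied

Whole30-style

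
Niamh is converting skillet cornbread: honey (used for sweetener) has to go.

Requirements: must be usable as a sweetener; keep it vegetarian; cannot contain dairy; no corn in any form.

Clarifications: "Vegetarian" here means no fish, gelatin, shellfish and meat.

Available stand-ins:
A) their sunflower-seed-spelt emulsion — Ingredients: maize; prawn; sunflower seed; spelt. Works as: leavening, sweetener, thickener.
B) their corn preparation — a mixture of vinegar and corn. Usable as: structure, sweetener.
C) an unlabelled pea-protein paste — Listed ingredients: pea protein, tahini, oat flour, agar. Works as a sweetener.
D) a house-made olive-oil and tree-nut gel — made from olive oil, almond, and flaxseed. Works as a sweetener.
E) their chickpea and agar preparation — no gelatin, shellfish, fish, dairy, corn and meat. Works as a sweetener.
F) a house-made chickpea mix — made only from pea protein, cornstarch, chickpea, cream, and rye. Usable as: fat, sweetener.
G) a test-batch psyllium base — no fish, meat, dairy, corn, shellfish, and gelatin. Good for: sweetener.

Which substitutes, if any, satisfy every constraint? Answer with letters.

C, D, E, G

A: has prawn, so not vegetarian; has maize, so not corn-free — no
B: has corn, so not corn-free — no
C: nothing on the exclusion list — valid
D: only almond, flaxseed and olive oil; none excluded — valid
E: vegetarian, no corn — keep
F: has cornstarch, so not corn-free; has cream, so not dairy-free — out
G: works as a sweetener, no dairy, vegetarian — valid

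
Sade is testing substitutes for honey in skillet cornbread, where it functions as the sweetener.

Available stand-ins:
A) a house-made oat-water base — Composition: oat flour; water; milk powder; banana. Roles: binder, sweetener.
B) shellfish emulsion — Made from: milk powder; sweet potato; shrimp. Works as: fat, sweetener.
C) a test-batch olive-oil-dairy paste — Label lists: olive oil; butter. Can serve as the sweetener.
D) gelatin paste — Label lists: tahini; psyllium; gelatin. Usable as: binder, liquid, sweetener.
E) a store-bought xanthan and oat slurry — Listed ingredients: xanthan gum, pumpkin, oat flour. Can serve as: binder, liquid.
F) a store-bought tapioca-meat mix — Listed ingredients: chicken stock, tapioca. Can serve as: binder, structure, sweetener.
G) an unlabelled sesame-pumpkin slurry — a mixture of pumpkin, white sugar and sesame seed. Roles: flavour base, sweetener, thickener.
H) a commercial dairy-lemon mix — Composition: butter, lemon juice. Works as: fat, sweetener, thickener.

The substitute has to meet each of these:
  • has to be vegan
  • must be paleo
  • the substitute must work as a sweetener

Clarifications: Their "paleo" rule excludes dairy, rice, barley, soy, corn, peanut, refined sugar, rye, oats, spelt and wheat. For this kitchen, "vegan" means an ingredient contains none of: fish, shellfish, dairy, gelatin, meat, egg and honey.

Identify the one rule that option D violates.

vegan

usable as a sweetener: satisfied
paleo: satisfied
vegan: has gelatin — fails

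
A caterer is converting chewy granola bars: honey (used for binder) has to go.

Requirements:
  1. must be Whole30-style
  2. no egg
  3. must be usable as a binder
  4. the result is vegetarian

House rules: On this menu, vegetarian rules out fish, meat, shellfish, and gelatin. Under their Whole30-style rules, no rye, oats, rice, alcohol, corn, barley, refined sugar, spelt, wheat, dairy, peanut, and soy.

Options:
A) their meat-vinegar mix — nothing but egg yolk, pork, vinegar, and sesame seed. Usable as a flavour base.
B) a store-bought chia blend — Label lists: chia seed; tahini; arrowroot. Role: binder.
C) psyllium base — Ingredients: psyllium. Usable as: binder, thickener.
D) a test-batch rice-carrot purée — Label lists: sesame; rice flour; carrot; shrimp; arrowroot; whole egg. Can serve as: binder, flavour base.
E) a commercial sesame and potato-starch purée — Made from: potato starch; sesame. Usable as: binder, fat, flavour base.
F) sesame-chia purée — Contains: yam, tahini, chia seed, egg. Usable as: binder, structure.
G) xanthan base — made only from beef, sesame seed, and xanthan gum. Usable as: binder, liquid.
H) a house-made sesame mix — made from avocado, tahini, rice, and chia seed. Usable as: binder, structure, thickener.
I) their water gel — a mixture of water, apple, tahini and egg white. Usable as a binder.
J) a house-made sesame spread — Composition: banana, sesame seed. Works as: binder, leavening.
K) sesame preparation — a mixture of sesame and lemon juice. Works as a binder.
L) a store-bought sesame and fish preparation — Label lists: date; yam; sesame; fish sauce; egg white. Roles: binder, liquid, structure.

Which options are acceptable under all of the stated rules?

B, C, E, J, K

A: not usable as a binder; has pork, so not vegetarian (and 1 more) — out
B: no egg, Whole30-style — OK
C: only psyllium; none excluded — valid
D: has shrimp, so not vegetarian; has rice flour, so not Whole30-style (and 1 more) — reject
E: works as a binder, Whole30-style, vegetarian — keep
F: has egg, so not egg-free — out
G: has beef, so not vegetarian — out
H: has rice, so not Whole30-style — out
I: has egg white, so not egg-free — reject
J: works as a binder, no egg, vegetarian — keep
K: works as a binder, vegetarian, no egg — keep
L: has fish sauce, so not vegetarian; has egg white, so not egg-free — no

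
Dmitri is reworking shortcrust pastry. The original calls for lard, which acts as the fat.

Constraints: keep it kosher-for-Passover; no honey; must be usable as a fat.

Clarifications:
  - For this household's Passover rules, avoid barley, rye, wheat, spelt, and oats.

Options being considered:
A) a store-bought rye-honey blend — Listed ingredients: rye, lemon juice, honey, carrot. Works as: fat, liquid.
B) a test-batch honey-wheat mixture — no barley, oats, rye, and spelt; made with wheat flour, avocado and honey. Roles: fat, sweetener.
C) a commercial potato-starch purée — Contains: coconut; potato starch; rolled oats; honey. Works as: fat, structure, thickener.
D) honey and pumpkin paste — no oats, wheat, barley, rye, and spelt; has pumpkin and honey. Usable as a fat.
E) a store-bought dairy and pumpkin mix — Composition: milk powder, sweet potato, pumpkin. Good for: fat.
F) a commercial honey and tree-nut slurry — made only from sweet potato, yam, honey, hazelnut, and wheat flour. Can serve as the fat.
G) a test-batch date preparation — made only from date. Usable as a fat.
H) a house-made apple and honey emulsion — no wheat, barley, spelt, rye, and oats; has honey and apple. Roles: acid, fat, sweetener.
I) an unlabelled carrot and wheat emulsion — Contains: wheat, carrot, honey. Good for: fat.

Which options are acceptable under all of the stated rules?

E, G

A: has rye, so not kosher-for-Passover; has honey, so not honey-free — reject
B: has wheat flour, so not kosher-for-Passover; has honey, so not honey-free — no
C: has rolled oats, so not kosher-for-Passover; has honey, so not honey-free — out
D: has honey, so not honey-free — no
E: only milk powder, pumpkin, and sweet potato; none excluded — OK
F: has wheat flour, so not kosher-for-Passover; has honey, so not honey-free — out
G: only date; none excluded — keep
H: has honey, so not honey-free — out
I: has wheat, so not kosher-for-Passover; has honey, so not honey-free — reject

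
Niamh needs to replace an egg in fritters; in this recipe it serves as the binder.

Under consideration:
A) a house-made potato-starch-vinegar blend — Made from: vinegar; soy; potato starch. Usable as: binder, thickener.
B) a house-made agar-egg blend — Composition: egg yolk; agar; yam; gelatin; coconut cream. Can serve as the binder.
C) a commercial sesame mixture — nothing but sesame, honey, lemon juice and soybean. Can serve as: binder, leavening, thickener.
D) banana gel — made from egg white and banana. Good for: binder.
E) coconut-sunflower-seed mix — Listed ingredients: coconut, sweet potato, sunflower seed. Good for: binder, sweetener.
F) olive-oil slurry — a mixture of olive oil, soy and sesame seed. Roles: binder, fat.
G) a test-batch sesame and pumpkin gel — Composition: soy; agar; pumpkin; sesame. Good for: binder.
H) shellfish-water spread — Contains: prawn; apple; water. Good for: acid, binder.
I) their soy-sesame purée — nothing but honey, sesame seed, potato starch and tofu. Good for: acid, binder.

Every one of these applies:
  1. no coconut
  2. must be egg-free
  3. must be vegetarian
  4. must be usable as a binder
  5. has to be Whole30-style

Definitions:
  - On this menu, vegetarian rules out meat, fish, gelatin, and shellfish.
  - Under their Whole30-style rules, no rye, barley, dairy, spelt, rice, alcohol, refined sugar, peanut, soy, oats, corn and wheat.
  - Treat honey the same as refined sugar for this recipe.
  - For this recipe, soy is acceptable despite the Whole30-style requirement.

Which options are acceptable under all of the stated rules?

A, F, G

A: soy is permitted under the Whole30-style carve-out; nothing else excluded — keep
B: has gelatin, so not vegetarian; has egg yolk, so not egg-free (and 1 more) — reject
C: has honey, so not Whole30-style — out
D: has egg white, so not egg-free — reject
E: has coconut, so not coconut-free — out
F: soy is permitted under the Whole30-style carve-out; nothing else excluded — keep
G: soy is permitted under the Whole30-style carve-out; nothing else excluded — valid
H: has prawn, so not vegetarian — out
I: has honey, so not Whole30-style — out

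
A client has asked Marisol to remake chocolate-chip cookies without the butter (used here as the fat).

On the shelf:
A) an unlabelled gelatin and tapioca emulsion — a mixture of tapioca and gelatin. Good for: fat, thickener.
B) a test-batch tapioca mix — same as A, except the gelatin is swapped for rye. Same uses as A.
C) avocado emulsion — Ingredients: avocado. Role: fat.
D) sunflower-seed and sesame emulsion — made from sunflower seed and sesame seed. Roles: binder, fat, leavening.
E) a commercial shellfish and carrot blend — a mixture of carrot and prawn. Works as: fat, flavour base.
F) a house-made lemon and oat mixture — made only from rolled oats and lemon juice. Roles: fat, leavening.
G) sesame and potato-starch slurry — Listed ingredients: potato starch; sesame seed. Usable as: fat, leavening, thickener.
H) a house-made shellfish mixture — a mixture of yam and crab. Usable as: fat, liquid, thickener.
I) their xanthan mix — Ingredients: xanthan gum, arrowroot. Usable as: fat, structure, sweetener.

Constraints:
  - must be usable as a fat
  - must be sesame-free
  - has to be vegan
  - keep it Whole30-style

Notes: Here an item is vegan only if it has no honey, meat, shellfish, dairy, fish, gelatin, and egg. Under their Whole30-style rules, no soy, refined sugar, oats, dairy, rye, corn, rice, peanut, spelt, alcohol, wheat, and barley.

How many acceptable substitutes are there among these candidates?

A: has gelatin, so not vegan — no
B: has rye, so not Whole30-style — no
C: works as a fat, no sesame, vegan — OK
D: has sesame seed, so not sesame-free — no
E: has prawn, so not vegan — reject
F: has rolled oats, so not Whole30-style — out
G: has sesame seed, so not sesame-free — no
H: has crab, so not vegan — no
I: only xanthan gum and arrowroot; none excluded — keep

2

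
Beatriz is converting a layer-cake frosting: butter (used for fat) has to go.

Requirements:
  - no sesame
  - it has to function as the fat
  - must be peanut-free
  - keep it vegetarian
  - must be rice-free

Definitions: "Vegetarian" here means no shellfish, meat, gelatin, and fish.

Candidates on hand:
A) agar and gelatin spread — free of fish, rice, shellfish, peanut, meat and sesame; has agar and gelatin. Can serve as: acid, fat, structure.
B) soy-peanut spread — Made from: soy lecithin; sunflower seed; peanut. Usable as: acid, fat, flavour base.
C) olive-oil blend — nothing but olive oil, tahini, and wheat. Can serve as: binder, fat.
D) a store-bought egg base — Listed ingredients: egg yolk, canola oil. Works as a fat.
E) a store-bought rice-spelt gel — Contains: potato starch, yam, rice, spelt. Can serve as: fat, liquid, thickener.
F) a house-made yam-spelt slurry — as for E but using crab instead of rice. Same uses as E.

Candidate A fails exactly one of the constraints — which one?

usable as a fat: satisfied
vegetarian: has gelatin — fails
peanut-free: satisfied
sesame-free: satisfied
rice-free: satisfied

vegetarian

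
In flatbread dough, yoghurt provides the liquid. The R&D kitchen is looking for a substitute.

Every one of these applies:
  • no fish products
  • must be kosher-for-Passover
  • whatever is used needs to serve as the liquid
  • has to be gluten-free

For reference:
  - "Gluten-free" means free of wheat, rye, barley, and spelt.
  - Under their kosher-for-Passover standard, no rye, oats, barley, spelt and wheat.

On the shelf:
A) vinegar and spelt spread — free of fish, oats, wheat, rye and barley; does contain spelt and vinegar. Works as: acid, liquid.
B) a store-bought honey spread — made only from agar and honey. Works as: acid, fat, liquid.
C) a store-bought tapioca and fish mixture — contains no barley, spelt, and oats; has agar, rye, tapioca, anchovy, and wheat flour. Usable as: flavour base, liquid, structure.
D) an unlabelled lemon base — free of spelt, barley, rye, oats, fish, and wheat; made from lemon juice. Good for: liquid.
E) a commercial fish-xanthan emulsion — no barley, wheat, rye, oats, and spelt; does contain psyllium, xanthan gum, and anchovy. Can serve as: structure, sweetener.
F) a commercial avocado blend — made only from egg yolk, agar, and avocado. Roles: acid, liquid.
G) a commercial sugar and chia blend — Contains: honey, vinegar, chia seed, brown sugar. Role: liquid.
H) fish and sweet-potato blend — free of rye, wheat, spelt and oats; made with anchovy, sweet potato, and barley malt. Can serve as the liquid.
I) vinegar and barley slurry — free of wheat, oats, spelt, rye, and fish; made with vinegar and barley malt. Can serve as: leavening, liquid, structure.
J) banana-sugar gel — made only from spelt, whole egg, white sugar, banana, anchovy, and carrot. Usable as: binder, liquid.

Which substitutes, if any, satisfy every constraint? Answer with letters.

B, D, F, G

A: has spelt, so not gluten-free; has spelt, so not kosher-for-Passover — out
B: gluten-free, no fish — valid
C: has rye, so not gluten-free; has rye, so not kosher-for-Passover (and 1 more) — reject
D: nothing on the exclusion list — valid
E: not usable as a liquid; has anchovy, so not fish-free — reject
F: only egg yolk, agar, and avocado; none excluded — OK
G: every rule checks out — keep
H: has barley malt, so not gluten-free; has barley malt, so not kosher-for-Passover (and 1 more) — reject
I: has barley malt, so not gluten-free; has barley malt, so not kosher-for-Passover — out
J: has spelt, so not gluten-free; has spelt, so not kosher-for-Passover (and 1 more) — no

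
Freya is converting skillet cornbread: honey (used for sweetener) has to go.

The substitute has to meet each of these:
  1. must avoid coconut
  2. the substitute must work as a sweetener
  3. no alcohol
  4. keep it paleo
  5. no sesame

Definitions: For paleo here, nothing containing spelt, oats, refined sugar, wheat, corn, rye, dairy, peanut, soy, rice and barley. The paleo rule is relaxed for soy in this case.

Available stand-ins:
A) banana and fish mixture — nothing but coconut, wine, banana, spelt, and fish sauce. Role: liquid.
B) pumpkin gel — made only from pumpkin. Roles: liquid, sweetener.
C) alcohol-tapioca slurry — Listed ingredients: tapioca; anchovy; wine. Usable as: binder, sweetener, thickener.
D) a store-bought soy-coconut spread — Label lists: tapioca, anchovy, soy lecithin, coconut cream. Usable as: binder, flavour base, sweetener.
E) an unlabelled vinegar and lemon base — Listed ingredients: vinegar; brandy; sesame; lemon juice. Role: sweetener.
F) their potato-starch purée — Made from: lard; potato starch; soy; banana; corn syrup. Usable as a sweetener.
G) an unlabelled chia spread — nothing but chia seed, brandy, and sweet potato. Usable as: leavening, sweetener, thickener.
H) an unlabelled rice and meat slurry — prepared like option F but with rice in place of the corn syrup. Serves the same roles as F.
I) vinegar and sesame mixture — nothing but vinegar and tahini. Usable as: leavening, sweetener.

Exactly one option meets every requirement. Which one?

B

A: not usable as a sweetener; has spelt, so not paleo (and 2 more) — out
B: nothing on the exclusion list — OK
C: has wine, so not alcohol-free — no
D: has coconut cream, so not coconut-free — reject
E: has brandy, so not alcohol-free; has sesame, so not sesame-free — reject
F: has corn syrup, so not paleo — no
G: has brandy, so not alcohol-free — no
H: has rice, so not paleo — out
I: has tahini, so not sesame-free — reject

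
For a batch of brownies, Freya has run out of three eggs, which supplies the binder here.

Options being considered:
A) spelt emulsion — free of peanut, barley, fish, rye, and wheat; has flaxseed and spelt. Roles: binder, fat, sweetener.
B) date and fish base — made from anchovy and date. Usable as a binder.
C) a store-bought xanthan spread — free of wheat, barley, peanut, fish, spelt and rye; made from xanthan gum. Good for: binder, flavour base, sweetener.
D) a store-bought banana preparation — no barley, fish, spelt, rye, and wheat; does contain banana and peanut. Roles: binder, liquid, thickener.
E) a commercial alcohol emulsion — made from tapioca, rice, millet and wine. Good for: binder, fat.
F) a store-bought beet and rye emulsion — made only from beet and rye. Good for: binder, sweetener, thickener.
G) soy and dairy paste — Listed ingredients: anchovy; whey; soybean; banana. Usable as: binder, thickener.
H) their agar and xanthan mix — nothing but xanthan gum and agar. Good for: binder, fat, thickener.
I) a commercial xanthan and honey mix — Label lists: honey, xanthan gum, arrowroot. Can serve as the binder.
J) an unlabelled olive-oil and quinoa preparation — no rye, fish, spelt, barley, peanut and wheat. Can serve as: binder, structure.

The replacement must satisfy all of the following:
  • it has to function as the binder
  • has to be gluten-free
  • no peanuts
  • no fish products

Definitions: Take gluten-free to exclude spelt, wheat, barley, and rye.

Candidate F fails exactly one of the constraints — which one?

usable as a binder: satisfied
gluten-free: has rye — fails
fish-free: satisfied
peanut-free: satisfied

gluten-free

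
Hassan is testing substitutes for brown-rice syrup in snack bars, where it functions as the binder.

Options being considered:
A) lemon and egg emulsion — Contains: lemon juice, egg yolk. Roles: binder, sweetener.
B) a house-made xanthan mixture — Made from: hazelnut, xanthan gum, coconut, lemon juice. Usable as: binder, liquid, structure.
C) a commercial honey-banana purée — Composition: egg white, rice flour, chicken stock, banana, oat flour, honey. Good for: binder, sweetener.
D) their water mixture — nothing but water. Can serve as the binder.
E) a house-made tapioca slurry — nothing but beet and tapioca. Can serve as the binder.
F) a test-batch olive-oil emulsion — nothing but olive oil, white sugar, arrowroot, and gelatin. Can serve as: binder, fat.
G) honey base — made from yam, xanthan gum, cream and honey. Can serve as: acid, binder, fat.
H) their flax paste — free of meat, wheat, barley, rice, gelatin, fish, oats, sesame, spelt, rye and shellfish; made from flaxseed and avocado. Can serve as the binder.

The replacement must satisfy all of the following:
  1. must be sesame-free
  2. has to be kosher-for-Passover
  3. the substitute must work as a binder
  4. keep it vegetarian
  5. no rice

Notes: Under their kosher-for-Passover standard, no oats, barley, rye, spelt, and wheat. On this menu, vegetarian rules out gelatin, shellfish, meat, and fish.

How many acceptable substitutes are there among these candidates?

A: only egg yolk and lemon juice; none excluded — OK
B: no sesame, vegetarian — keep
C: has oat flour, so not kosher-for-Passover; has chicken stock, so not vegetarian (and 1 more) — reject
D: kosher-for-Passover, no sesame — OK
E: only beet and tapioca; none excluded — keep
F: has gelatin, so not vegetarian — out
G: no sesame, kosher-for-Passover — valid
H: kosher-for-Passover, no sesame — valid

6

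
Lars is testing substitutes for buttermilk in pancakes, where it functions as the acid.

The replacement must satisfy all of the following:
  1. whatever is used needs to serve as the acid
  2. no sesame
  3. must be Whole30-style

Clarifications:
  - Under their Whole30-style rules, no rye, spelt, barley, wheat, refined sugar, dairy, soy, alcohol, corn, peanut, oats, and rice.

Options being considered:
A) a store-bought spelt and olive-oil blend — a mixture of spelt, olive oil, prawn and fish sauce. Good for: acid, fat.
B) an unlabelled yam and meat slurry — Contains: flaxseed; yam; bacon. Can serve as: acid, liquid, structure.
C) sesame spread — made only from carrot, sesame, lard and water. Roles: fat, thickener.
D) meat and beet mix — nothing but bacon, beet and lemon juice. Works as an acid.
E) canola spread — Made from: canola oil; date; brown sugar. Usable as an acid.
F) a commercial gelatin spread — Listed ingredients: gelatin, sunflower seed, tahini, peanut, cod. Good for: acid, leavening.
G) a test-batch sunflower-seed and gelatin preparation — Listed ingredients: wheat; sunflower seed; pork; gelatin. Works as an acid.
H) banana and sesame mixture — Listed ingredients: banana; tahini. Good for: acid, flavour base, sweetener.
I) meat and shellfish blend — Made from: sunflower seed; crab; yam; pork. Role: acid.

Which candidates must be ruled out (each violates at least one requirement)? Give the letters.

A: has spelt, so not Whole30-style — no
B: only bacon, flaxseed and yam; none excluded — keep
C: not usable as an acid; has sesame, so not sesame-free — out
D: no sesame, Whole30-style — keep
E: has brown sugar, so not Whole30-style — out
F: has peanut, so not Whole30-style; has tahini, so not sesame-free — reject
G: has wheat, so not Whole30-style — no
H: has tahini, so not sesame-free — no
I: nothing on the exclusion list — OK

A, C, E, F, G, H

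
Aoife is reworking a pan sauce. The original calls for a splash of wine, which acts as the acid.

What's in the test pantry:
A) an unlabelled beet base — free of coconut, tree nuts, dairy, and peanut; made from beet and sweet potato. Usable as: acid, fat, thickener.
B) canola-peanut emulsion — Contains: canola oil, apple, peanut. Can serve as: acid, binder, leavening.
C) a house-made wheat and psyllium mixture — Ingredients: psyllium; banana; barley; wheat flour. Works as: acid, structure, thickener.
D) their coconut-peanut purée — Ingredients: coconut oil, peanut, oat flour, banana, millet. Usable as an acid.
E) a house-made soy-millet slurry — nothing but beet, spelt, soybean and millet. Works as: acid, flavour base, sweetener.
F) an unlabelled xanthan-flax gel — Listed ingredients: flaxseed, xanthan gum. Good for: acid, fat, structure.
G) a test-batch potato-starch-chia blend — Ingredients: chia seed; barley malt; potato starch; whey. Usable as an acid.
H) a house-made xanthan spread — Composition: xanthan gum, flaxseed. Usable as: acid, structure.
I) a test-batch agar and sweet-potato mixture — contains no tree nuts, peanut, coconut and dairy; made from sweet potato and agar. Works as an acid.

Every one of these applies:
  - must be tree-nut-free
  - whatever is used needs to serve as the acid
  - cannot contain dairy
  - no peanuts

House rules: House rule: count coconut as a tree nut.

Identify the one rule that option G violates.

usable as an acid: satisfied
peanut-free: satisfied
tree-nut-free: satisfied
dairy-free: has whey — fails

dairy-free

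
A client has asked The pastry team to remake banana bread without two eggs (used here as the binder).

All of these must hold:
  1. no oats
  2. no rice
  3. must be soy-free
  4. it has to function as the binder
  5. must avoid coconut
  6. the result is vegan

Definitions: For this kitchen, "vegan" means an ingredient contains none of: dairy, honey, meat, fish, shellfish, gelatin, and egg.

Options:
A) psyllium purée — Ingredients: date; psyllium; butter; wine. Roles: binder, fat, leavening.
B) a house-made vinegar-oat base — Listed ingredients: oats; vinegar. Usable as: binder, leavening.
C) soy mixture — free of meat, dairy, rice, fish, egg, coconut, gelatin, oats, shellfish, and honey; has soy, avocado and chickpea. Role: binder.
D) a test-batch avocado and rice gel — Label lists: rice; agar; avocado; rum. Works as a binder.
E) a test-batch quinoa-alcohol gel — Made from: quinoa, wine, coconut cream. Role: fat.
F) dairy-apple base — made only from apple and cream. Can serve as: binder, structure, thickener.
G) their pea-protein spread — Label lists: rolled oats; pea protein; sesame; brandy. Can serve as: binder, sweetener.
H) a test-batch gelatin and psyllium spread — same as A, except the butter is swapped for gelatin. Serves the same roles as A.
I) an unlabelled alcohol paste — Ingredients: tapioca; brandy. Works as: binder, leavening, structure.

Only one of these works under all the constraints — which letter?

I

A: has butter, so not vegan — out
B: has oats, so not oat-free — reject
C: has soy, so not soy-free — reject
D: has rice, so not rice-free — out
E: not usable as a binder; has coconut cream, so not coconut-free — reject
F: has cream, so not vegan — out
G: has rolled oats, so not oat-free — reject
H: has gelatin, so not vegan — no
I: every rule checks out — valid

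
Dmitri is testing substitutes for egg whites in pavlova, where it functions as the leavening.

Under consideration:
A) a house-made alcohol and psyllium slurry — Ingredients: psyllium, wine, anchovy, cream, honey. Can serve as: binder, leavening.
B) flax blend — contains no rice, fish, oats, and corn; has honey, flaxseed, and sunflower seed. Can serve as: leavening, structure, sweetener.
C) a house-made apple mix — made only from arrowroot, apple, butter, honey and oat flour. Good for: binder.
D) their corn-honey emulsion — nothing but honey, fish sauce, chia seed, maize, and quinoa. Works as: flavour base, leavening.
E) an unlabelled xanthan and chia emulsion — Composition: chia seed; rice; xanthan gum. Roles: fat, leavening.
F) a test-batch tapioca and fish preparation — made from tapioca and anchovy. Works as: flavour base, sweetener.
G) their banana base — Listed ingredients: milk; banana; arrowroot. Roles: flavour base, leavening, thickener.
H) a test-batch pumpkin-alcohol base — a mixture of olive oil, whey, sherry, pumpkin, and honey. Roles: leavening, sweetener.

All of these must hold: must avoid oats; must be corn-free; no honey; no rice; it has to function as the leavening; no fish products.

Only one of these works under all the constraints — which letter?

A: has anchovy, so not fish-free; has honey, so not honey-free — no
B: has honey, so not honey-free — reject
C: not usable as a leavening; has honey, so not honey-free (and 1 more) — reject
D: has fish sauce, so not fish-free; has honey, so not honey-free (and 1 more) — out
E: has rice, so not rice-free — out
F: not usable as a leavening; has anchovy, so not fish-free — no
G: only milk, arrowroot and banana; none excluded — keep
H: has honey, so not honey-free — no

G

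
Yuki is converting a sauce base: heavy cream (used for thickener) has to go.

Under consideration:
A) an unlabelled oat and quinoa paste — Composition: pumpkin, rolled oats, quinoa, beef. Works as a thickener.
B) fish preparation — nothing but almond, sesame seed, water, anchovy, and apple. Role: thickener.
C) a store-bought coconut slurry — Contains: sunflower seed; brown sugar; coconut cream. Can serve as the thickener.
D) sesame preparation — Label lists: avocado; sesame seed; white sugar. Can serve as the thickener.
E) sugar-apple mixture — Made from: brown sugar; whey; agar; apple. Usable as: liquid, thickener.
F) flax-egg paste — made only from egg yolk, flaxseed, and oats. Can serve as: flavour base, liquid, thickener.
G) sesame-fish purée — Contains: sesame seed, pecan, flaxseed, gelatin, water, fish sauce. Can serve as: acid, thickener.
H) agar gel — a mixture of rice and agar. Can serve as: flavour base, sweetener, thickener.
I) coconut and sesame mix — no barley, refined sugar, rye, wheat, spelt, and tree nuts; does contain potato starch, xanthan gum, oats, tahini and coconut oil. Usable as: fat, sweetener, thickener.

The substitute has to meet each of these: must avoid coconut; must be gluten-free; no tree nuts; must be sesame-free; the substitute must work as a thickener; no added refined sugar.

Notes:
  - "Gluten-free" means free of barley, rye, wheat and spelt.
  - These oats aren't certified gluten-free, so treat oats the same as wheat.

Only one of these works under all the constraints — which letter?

A: has rolled oats, so not gluten-free — reject
B: has almond, so not tree-nut-free; has sesame seed, so not sesame-free — reject
C: has coconut cream, so not coconut-free; has brown sugar, so not no-added-sugar — out
D: has sesame seed, so not sesame-free; has white sugar, so not no-added-sugar — reject
E: has brown sugar, so not no-added-sugar — no
F: has oats, so not gluten-free — no
G: has pecan, so not tree-nut-free; has sesame seed, so not sesame-free — out
H: gluten-free, no refined sugar — OK
I: has oats, so not gluten-free; has coconut oil, so not coconut-free (and 1 more) — reject

H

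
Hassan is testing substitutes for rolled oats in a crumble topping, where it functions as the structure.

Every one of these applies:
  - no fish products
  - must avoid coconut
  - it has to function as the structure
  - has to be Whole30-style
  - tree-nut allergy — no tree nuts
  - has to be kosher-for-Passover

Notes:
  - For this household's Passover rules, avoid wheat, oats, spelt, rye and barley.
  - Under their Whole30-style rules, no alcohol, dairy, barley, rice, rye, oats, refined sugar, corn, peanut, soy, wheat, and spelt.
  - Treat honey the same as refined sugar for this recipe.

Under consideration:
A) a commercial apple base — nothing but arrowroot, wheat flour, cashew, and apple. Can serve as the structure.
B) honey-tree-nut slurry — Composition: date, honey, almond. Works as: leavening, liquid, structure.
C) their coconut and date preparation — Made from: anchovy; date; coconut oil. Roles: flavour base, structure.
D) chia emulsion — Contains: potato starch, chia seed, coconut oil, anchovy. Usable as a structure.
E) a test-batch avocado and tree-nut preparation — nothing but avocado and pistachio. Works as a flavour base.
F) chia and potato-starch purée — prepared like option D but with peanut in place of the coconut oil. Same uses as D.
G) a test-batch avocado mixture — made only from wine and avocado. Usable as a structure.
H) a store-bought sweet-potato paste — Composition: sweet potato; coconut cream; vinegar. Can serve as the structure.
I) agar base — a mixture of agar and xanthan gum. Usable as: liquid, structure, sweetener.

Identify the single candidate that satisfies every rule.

A: has wheat flour, so not kosher-for-Passover; has wheat flour, so not Whole30-style (and 1 more) — no
B: has honey, so not Whole30-style; has almond, so not tree-nut-free — no
C: has coconut oil, so not coconut-free; has anchovy, so not fish-free — reject
D: has coconut oil, so not coconut-free; has anchovy, so not fish-free — out
E: not usable as a structure; has pistachio, so not tree-nut-free — reject
F: has peanut, so not Whole30-style; has anchovy, so not fish-free — no
G: has wine, so not Whole30-style — out
H: has coconut cream, so not coconut-free — reject
I: all constraints satisfied — keep

I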